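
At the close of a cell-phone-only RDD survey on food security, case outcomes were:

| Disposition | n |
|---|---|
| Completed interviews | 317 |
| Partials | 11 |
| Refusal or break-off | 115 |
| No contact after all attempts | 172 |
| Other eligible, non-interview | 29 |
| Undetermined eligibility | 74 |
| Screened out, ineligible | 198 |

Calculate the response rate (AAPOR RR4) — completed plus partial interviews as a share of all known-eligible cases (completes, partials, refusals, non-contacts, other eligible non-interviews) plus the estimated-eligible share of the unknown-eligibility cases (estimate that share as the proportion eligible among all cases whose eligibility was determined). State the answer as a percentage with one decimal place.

46.8%

Numerator → 317 + 11 = 328
Known eligible → 317 + 11 + 115 + 172 + 29 = 644
e = 644 / (644 + 198) = 644 / 842 = 0.7648
Estimated eligible among unknowns → 0.7648 × 74 = 56.60
Denom → 644 + 56.60 = 700.60
RR4 = 328 / 700.60 = 0.4682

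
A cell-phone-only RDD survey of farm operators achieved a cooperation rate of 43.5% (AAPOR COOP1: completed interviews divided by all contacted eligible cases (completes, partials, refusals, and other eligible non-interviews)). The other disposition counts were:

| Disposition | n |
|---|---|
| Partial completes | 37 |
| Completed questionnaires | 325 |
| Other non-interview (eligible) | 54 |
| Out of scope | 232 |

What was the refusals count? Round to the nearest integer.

331

COOP1 = 325 / D = 0.435
D = 325 / 0.435 = 747.1
Remaining denominator categories sum to 416
refusals = 747.1 − 416 ≈ 331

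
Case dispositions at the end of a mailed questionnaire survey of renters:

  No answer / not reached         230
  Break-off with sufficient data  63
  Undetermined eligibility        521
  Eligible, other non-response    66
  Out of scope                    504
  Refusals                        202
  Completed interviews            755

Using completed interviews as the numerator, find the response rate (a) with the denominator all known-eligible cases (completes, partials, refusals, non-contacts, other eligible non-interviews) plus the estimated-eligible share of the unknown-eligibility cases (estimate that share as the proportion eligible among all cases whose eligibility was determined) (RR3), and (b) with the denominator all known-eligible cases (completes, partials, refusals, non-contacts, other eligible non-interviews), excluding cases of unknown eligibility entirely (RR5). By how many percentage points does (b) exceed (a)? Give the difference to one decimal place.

12.8

Top = 755
Known eligible = 755 + 63 + 202 + 230 + 66 = 1316
e = 1316 / (1316 + 504) = 1316 / 1820 = 0.7231
Estimated eligible among unknowns = 0.7231 × 521 = 376.74
Denom = 1316 + 376.74 = 1692.74
RR3 = 755 / 1692.74 = 0.4460
Denom = 755 + 63 + 202 + 230 + 66 = 1316
RR5 = 755 / 1316 = 0.5737
Difference = 57.37 − 44.60 = 12.77 percentage points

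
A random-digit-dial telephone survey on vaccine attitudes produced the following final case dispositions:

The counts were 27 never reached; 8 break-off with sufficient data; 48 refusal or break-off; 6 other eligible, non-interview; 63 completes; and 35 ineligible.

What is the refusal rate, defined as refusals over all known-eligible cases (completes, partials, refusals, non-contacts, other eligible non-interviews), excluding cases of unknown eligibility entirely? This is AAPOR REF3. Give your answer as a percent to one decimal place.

Numerator = 48
Base = 63 + 8 + 48 + 27 + 6 = 152
REF3 = 48 / 152 = 0.3158

31.6%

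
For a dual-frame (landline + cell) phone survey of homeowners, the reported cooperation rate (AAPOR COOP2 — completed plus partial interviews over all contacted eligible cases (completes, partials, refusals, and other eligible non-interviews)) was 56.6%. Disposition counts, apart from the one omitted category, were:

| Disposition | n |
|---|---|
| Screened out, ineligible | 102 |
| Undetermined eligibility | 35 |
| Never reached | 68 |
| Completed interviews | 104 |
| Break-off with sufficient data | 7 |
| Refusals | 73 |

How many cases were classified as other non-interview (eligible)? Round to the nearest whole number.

Num = 104 + 7 = 111
COOP2 = 111 / D = 0.566
D = 111 / 0.566 = 196.1
Other denominator terms total 184
other non-interview (eligible) = 196.1 − 184 ≈ 12

12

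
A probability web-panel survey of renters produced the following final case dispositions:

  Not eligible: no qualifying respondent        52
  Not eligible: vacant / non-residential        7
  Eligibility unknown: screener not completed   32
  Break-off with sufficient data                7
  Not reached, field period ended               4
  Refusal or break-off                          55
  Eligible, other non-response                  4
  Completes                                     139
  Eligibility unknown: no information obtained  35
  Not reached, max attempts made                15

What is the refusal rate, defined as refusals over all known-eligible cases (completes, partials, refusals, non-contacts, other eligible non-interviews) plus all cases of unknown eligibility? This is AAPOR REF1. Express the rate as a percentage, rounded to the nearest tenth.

18.9%

No contact after all attempts = 4 + 15 = 19
Unknown if eligible = 32 + 35 = 67
Not eligible = 52 + 7 = 59
Numerator → 55
Base → 139 + 7 + 55 + 19 + 4 + 67 = 291
REF1 = 55 / 291 = 0.1890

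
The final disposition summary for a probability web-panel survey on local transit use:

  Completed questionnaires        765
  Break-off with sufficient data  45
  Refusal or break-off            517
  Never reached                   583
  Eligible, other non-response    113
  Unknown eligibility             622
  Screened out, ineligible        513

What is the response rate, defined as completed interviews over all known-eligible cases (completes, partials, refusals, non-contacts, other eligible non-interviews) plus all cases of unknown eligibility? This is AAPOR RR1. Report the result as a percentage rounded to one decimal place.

Numerator = 765
Base = 765 + 45 + 517 + 583 + 113 + 622 = 2645
RR1 = 765 / 2645 = 0.2892

28.9%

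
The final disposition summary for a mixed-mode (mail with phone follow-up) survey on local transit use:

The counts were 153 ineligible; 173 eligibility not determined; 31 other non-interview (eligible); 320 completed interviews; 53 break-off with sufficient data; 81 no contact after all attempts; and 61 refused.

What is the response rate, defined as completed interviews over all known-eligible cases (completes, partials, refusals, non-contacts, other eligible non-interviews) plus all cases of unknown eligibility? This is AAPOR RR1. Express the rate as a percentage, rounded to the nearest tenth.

Top → 320
Denominator → 320 + 53 + 61 + 81 + 31 + 173 = 719
RR1 = 320 / 719 = 0.4451

44.5%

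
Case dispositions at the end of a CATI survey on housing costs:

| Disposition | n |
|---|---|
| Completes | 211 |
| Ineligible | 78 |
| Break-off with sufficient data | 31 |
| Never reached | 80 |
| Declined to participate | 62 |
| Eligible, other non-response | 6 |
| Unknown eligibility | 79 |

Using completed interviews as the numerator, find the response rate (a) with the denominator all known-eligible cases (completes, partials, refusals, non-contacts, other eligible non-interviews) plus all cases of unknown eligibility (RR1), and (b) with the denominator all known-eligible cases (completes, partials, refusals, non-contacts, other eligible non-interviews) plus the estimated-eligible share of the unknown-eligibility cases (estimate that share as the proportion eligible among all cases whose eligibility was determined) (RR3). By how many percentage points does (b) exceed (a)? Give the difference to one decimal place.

Numerator = 211
Base = 211 + 31 + 62 + 80 + 6 + 79 = 469
RR1 = 211 / 469 = 0.4499
Known eligible = 211 + 31 + 62 + 80 + 6 = 390
e = 390 / (390 + 78) = 390 / 468 = 0.8333
Eligible share of unknowns = 0.8333 × 79 = 65.83
Base = 390 + 65.83 = 455.83
RR3 = 211 / 455.83 = 0.4629
Difference = 46.29 − 44.99 = 1.30 percentage points

1.3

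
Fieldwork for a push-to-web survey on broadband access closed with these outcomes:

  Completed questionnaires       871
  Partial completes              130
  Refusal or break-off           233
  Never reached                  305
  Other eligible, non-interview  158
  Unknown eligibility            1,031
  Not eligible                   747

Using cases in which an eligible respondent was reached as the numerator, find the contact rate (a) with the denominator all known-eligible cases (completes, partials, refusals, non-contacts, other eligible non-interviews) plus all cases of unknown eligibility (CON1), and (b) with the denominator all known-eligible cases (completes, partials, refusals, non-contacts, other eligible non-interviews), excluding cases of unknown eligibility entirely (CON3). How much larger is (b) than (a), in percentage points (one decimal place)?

Top = 871 + 130 + 233 + 158 = 1392
Denom = 871 + 130 + 233 + 305 + 158 + 1031 = 2728
CON1 = 1392 / 2728 = 0.5103
Denom = 871 + 130 + 233 + 305 + 158 = 1697
CON3 = 1392 / 1697 = 0.8203
Difference = 82.03 − 51.03 = 31.00 percentage points

31.0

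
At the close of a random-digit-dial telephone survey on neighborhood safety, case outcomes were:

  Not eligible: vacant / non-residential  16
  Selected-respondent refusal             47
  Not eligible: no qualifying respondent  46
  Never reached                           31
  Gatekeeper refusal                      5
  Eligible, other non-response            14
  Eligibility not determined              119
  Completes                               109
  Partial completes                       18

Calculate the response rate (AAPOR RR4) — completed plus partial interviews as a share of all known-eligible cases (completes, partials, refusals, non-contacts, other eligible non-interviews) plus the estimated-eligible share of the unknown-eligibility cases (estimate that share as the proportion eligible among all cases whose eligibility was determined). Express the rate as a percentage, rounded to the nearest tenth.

40.0%

Refused = 5 + 47 = 52
Out of scope = 46 + 16 = 62
Num: 109 + 18 = 127
Known eligible: 109 + 18 + 52 + 31 + 14 = 224
e = 224 / (224 + 62) = 224 / 286 = 0.7832
e × U: 0.7832 × 119 = 93.20
Denominator: 224 + 93.20 = 317.20
RR4 = 127 / 317.20 = 0.4004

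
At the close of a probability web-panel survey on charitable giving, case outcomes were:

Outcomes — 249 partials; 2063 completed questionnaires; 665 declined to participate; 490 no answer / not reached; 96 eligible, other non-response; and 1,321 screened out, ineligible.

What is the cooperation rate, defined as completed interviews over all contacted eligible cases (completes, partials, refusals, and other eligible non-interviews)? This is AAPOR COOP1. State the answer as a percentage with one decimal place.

67.1%

Numerator: 2063
Base: 2063 + 249 + 665 + 96 = 3073
COOP1 = 2063 / 3073 = 0.6713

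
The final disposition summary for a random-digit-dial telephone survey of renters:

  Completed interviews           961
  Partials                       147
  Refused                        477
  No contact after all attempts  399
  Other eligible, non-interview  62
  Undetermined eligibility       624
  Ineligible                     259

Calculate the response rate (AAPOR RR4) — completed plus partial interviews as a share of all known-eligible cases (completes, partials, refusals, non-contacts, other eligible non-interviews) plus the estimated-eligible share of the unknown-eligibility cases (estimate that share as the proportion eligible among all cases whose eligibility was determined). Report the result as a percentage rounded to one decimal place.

Num → 961 + 147 = 1108
Eligible (known) → 961 + 147 + 477 + 399 + 62 = 2046
e = 2046 / (2046 + 259) = 2046 / 2305 = 0.8876
Estimated eligible among unknowns → 0.8876 × 624 = 553.86
Denominator → 2046 + 553.86 = 2599.86
RR4 = 1108 / 2599.86 = 0.4262

42.6%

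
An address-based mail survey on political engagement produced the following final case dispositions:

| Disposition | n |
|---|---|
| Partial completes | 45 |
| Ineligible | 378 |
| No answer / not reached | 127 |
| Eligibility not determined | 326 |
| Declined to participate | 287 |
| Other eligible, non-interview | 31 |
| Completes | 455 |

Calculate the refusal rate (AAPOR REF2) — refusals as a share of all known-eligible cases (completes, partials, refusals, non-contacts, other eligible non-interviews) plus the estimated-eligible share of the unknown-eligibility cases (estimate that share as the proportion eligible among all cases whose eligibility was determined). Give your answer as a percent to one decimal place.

24.4%

Numerator = 287
Eligible (known) = 455 + 45 + 287 + 127 + 31 = 945
e = 945 / (945 + 378) = 945 / 1323 = 0.7143
e × U = 0.7143 × 326 = 232.86
Base = 945 + 232.86 = 1177.86
REF2 = 287 / 1177.86 = 0.2437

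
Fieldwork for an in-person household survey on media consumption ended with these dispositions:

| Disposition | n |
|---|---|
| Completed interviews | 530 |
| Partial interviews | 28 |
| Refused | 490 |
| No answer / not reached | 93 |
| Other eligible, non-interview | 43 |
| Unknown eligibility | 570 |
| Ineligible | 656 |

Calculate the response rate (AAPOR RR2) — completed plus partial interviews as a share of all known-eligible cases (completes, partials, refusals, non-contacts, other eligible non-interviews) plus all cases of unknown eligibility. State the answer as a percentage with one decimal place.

31.8%

Num: 530 + 28 = 558
Denominator: 530 + 28 + 490 + 93 + 43 + 570 = 1754
RR2 = 558 / 1754 = 0.3181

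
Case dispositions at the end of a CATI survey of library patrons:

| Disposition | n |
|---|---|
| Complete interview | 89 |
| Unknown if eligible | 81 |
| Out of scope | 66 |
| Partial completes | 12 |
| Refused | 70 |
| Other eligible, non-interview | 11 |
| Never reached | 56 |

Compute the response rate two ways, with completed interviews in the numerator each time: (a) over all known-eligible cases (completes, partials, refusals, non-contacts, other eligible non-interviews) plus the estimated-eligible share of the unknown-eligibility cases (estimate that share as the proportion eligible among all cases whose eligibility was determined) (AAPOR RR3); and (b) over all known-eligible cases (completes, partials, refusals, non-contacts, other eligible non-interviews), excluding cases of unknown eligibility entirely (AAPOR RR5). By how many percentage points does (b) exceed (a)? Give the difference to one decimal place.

7.9

Numerator: 89
Eligible (known): 89 + 12 + 70 + 56 + 11 = 238
e = 238 / (238 + 66) = 238 / 304 = 0.7829
Estimated eligible among unknowns: 0.7829 × 81 = 63.41
Base: 238 + 63.41 = 301.41
RR3 = 89 / 301.41 = 0.2953
Base: 89 + 12 + 70 + 56 + 11 = 238
RR5 = 89 / 238 = 0.3739
Difference = 37.39 − 29.53 = 7.86 percentage points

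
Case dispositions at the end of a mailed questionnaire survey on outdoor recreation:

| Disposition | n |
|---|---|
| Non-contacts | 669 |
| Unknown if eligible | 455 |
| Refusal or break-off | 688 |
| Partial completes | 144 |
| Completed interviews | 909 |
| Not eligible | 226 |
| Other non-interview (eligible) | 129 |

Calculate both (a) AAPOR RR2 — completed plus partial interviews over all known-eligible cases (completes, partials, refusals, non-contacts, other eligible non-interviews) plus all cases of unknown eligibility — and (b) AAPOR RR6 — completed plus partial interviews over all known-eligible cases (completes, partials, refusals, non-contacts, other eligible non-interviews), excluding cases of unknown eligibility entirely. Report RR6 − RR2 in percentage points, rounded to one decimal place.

Numerator → 909 + 144 = 1053
Denom → 909 + 144 + 688 + 669 + 129 + 455 = 2994
RR2 = 1053 / 2994 = 0.3517
Denom → 909 + 144 + 688 + 669 + 129 = 2539
RR6 = 1053 / 2539 = 0.4147
Difference = 41.47 − 35.17 = 6.30 percentage points

6.3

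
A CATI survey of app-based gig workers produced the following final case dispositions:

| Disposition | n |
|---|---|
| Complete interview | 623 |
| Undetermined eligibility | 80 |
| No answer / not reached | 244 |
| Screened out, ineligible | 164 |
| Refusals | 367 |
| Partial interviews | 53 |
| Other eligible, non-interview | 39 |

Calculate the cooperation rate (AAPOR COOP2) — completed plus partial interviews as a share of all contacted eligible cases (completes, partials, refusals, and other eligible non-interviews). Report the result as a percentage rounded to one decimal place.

62.5%

Numerator: 623 + 53 = 676
Denom: 623 + 53 + 367 + 39 = 1082
COOP2 = 676 / 1082 = 0.6248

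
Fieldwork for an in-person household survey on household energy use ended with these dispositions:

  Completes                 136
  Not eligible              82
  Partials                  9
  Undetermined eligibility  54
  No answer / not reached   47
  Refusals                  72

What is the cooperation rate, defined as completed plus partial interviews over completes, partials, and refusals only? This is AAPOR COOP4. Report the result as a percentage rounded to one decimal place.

66.8%

Numerator: 136 + 9 = 145
Base: 136 + 9 + 72 = 217
COOP4 = 145 / 217 = 0.6682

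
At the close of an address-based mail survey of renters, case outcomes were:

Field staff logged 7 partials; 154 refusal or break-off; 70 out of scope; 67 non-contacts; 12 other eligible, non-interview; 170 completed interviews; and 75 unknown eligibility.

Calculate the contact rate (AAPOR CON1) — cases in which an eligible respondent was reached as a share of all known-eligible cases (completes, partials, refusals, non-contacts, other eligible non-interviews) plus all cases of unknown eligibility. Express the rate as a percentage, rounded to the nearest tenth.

70.7%

Numerator: 170 + 7 + 154 + 12 = 343
Denom: 170 + 7 + 154 + 67 + 12 + 75 = 485
CON1 = 343 / 485 = 0.7072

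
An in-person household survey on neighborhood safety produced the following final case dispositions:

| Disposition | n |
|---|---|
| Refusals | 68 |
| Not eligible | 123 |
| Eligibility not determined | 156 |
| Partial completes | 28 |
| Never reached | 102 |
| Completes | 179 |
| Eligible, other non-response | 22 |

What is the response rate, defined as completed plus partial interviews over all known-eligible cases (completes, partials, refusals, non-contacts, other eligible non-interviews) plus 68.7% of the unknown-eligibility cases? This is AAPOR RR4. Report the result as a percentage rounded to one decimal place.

40.9%

Numerator → 179 + 28 = 207
Known eligible → 179 + 28 + 68 + 102 + 22 = 399
Estimated eligible among unknowns → 0.6870 × 156 = 107.17
Denominator → 399 + 107.17 = 506.17
RR4 = 207 / 506.17 = 0.4090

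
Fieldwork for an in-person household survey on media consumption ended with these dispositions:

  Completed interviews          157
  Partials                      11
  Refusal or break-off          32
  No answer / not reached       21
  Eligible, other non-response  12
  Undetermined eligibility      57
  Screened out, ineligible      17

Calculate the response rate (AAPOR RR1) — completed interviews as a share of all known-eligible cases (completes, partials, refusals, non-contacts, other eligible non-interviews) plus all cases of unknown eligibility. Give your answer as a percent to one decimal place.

54.1%

Num = 157
Denom = 157 + 11 + 32 + 21 + 12 + 57 = 290
RR1 = 157 / 290 = 0.5414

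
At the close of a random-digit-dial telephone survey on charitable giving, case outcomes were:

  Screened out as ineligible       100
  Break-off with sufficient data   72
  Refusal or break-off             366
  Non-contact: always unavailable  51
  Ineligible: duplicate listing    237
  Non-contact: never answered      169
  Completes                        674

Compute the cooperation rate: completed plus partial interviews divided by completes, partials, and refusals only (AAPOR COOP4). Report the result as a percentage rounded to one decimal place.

No answer / not reached = 169 + 51 = 220
Out of scope = 100 + 237 = 337
Numerator = 674 + 72 = 746
Denom = 674 + 72 + 366 = 1112
COOP4 = 746 / 1112 = 0.6709

67.1%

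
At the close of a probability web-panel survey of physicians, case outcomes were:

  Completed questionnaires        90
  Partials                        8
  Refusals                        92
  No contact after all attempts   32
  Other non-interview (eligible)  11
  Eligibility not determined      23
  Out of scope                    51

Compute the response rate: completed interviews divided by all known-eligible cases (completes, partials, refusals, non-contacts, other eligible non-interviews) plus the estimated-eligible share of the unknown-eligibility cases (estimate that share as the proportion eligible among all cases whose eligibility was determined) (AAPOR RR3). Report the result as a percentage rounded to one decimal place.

35.7%

Num: 90
Known eligible: 90 + 8 + 92 + 32 + 11 = 233
e = 233 / (233 + 51) = 233 / 284 = 0.8204
e × U: 0.8204 × 23 = 18.87
Denominator: 233 + 18.87 = 251.87
RR3 = 90 / 251.87 = 0.3573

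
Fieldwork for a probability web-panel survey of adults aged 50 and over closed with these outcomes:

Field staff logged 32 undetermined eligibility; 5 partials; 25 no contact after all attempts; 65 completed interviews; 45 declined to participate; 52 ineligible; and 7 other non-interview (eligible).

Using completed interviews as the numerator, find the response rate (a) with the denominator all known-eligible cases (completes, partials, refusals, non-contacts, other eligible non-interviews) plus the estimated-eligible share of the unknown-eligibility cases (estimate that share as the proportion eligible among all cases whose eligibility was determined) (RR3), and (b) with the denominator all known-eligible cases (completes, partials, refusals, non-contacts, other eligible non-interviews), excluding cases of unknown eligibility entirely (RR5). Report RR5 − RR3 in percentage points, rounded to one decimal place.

Num → 65
Eligible (known) → 65 + 5 + 45 + 25 + 7 = 147
e = 147 / (147 + 52) = 147 / 199 = 0.7387
Eligible share of unknowns → 0.7387 × 32 = 23.64
Denom → 147 + 23.64 = 170.64
RR3 = 65 / 170.64 = 0.3809
Denom → 65 + 5 + 45 + 25 + 7 = 147
RR5 = 65 / 147 = 0.4422
Difference = 44.22 − 38.09 = 6.13 percentage points

6.1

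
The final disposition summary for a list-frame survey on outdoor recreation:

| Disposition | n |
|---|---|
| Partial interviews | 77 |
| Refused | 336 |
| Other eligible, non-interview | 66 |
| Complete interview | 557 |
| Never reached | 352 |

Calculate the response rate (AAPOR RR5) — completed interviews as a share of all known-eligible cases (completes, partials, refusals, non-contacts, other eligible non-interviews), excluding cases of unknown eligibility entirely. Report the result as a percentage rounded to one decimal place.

Num → 557
Denom → 557 + 77 + 336 + 352 + 66 = 1388
RR5 = 557 / 1388 = 0.4013

40.1%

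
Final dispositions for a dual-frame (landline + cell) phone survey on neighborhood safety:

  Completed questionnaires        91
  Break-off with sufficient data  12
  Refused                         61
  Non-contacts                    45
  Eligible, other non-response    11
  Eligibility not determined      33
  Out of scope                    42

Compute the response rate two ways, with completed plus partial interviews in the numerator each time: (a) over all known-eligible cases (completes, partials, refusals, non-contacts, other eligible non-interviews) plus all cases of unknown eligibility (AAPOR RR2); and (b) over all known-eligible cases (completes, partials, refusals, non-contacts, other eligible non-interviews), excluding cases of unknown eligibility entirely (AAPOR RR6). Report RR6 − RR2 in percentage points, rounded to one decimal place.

Num: 91 + 12 = 103
Denom: 91 + 12 + 61 + 45 + 11 + 33 = 253
RR2 = 103 / 253 = 0.4071
Denom: 91 + 12 + 61 + 45 + 11 = 220
RR6 = 103 / 220 = 0.4682
Difference = 46.82 − 40.71 = 6.11 percentage points

6.1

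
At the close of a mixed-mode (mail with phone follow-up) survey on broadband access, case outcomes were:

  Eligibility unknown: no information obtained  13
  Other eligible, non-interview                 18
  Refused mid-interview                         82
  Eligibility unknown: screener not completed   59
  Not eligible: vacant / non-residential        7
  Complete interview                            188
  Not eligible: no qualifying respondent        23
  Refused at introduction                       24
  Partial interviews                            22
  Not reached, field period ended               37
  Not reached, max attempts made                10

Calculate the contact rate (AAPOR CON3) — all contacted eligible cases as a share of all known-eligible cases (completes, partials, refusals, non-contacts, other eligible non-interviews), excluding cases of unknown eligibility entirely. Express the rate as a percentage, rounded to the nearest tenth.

Refusal or break-off = 24 + 82 = 106
No answer / not reached = 37 + 10 = 47
Unknown eligibility = 59 + 13 = 72
Screened out, ineligible = 23 + 7 = 30
Numerator → 188 + 22 + 106 + 18 = 334
Denom → 188 + 22 + 106 + 47 + 18 = 381
CON3 = 334 / 381 = 0.8766

87.7%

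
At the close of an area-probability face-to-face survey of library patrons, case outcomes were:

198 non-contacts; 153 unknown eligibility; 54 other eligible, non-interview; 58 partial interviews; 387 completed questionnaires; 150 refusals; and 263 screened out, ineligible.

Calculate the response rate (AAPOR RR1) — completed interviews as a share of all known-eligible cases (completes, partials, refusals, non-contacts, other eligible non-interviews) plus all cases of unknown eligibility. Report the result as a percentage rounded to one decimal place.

38.7%

Num = 387
Base = 387 + 58 + 150 + 198 + 54 + 153 = 1000
RR1 = 387 / 1000 = 0.3870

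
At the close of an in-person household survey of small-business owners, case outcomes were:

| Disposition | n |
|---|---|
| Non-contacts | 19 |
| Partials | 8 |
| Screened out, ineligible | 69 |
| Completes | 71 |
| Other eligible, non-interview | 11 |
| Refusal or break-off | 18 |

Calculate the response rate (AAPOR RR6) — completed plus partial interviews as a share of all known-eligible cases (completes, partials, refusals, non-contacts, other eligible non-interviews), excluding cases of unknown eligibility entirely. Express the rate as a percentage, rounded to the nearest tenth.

62.2%

Numerator → 71 + 8 = 79
Base → 71 + 8 + 18 + 19 + 11 = 127
RR6 = 79 / 127 = 0.6220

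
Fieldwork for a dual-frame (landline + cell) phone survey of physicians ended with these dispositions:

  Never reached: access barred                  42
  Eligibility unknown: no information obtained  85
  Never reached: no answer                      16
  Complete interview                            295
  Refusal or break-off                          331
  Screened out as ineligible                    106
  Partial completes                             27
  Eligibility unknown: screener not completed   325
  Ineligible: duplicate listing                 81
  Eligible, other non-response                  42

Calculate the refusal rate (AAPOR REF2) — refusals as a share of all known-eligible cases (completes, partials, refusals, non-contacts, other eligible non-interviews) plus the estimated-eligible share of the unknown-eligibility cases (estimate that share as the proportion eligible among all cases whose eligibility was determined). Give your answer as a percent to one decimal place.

30.6%

No answer / not reached = 16 + 42 = 58
Undetermined eligibility = 325 + 85 = 410
Screened out, ineligible = 106 + 81 = 187
Num → 331
Known eligible → 295 + 27 + 331 + 58 + 42 = 753
e = 753 / (753 + 187) = 753 / 940 = 0.8011
Eligible share of unknowns → 0.8011 × 410 = 328.45
Base → 753 + 328.45 = 1081.45
REF2 = 331 / 1081.45 = 0.3061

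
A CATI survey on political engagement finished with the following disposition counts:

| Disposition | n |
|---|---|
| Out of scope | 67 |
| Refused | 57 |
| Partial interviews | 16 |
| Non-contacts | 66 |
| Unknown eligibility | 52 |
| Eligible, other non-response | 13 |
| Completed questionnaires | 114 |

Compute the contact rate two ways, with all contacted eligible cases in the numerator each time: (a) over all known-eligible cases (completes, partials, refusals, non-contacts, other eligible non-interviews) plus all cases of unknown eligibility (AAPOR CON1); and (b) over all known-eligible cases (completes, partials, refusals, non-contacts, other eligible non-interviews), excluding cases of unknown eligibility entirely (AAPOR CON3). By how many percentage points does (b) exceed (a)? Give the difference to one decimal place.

Top → 114 + 16 + 57 + 13 = 200
Denominator → 114 + 16 + 57 + 66 + 13 + 52 = 318
CON1 = 200 / 318 = 0.6289
Denominator → 114 + 16 + 57 + 66 + 13 = 266
CON3 = 200 / 266 = 0.7519
Difference = 75.19 − 62.89 = 12.30 percentage points

12.3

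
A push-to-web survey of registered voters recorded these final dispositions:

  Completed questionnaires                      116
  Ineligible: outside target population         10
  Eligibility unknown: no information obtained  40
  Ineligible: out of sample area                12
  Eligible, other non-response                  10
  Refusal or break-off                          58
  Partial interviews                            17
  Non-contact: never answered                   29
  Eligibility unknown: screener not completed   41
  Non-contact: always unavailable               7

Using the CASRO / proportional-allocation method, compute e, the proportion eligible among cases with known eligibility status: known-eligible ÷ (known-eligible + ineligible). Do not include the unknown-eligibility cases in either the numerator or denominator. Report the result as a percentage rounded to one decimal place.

No answer / not reached = 29 + 7 = 36
Eligibility not determined = 41 + 40 = 81
Not eligible = 10 + 12 = 22
Known eligible: 116 + 17 + 58 + 36 + 10 = 237
e = 237 / (237 + 22) = 237 / 259 = 0.9151

91.5%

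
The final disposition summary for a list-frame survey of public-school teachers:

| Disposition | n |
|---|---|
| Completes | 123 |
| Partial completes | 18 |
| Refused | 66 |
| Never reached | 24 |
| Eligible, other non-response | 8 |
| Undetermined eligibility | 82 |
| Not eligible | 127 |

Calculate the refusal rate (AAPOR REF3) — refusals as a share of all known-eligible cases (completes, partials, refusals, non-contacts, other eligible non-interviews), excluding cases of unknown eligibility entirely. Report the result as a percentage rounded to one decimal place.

27.6%

Num: 66
Denominator: 123 + 18 + 66 + 24 + 8 = 239
REF3 = 66 / 239 = 0.2762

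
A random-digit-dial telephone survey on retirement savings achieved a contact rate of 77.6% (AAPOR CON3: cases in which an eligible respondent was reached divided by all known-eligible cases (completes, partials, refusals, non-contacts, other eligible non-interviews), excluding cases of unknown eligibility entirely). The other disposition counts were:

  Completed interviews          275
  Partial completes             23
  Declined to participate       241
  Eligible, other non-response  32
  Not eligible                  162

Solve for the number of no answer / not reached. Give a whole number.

165

Top = 275 + 23 + 241 + 32 = 571
CON3 = 571 / D = 0.776
D = 571 / 0.776 = 735.8
Remaining denominator categories sum to 571
no answer / not reached = 735.8 − 571 ≈ 165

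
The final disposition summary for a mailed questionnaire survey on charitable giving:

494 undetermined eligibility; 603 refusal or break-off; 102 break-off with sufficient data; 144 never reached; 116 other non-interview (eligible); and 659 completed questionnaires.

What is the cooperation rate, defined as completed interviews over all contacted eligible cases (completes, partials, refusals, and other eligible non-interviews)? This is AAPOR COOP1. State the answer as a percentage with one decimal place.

44.5%

Numerator: 659
Base: 659 + 102 + 603 + 116 = 1480
COOP1 = 659 / 1480 = 0.4453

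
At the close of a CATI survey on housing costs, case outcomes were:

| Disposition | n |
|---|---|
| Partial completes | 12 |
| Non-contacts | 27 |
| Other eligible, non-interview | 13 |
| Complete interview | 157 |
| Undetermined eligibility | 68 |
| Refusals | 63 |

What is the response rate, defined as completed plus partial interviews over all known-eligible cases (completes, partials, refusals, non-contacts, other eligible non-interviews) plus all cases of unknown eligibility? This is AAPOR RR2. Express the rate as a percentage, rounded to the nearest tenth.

Numerator = 157 + 12 = 169
Denom = 157 + 12 + 63 + 27 + 13 + 68 = 340
RR2 = 169 / 340 = 0.4971

49.7%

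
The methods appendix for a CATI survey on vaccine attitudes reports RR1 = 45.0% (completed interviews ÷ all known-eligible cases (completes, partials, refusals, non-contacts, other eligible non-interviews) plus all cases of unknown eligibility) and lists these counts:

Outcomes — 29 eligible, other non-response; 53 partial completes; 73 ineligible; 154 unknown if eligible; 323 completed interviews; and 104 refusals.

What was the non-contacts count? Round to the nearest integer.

RR1 = 323 / D = 0.450
D = 323 / 0.450 = 717.8
Remaining denominator categories sum to 663
non-contacts = 717.8 − 663 ≈ 55

55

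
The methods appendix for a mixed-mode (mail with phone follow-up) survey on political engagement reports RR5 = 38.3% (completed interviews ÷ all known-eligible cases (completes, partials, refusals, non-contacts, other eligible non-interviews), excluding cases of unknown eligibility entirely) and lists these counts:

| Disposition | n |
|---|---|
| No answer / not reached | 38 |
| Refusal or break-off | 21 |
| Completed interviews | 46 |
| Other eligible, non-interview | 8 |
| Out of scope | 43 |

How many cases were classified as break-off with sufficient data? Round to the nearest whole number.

RR5 = 46 / D = 0.383
D = 46 / 0.383 = 120.1
Remaining denominator categories sum to 113
break-off with sufficient data = 120.1 − 113 ≈ 7

7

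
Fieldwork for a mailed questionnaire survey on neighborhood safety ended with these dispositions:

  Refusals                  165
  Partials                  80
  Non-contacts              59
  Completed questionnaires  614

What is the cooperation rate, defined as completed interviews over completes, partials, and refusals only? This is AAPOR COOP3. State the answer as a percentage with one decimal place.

71.5%

Top: 614
Denominator: 614 + 80 + 165 = 859
COOP3 = 614 / 859 = 0.7148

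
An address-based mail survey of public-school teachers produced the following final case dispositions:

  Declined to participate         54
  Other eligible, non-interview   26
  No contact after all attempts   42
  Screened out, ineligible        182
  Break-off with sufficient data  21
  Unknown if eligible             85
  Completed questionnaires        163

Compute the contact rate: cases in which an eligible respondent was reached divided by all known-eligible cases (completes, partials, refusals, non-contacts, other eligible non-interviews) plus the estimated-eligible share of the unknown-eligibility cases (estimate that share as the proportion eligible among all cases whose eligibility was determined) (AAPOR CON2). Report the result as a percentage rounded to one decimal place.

Numerator = 163 + 21 + 54 + 26 = 264
Eligible (known) = 163 + 21 + 54 + 42 + 26 = 306
e = 306 / (306 + 182) = 306 / 488 = 0.6270
Eligible share of unknowns = 0.6270 × 85 = 53.30
Base = 306 + 53.30 = 359.30
CON2 = 264 / 359.30 = 0.7348

73.5%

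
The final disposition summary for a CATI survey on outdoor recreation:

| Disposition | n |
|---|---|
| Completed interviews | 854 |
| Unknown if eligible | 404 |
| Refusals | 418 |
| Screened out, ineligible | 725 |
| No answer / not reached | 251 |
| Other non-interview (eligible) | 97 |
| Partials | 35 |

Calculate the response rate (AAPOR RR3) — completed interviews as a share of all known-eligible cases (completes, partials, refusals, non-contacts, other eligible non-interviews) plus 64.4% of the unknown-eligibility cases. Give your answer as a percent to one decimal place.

44.6%

Num → 854
Known eligible → 854 + 35 + 418 + 251 + 97 = 1655
e × U → 0.6440 × 404 = 260.18
Base → 1655 + 260.18 = 1915.18
RR3 = 854 / 1915.18 = 0.4459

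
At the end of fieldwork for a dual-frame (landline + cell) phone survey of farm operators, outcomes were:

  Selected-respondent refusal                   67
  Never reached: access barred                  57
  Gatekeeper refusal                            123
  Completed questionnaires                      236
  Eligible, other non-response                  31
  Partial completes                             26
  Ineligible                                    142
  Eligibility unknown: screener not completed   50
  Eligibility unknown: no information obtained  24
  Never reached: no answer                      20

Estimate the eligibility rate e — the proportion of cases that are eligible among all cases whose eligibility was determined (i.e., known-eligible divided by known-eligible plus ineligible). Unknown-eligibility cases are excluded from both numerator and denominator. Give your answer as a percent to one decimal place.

79.8%

Refusals = 123 + 67 = 190
No answer / not reached = 20 + 57 = 77
Unknown if eligible = 50 + 24 = 74
Known eligible → 236 + 26 + 190 + 77 + 31 = 560
e = 560 / (560 + 142) = 560 / 702 = 0.7977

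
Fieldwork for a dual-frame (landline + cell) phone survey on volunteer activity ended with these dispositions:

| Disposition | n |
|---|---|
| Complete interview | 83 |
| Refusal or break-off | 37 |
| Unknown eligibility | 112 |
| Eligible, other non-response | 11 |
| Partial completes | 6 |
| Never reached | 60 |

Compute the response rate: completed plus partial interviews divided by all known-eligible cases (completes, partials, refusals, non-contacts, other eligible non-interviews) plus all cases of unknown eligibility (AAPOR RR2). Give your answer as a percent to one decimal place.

28.8%

Num: 83 + 6 = 89
Denom: 83 + 6 + 37 + 60 + 11 + 112 = 309
RR2 = 89 / 309 = 0.2880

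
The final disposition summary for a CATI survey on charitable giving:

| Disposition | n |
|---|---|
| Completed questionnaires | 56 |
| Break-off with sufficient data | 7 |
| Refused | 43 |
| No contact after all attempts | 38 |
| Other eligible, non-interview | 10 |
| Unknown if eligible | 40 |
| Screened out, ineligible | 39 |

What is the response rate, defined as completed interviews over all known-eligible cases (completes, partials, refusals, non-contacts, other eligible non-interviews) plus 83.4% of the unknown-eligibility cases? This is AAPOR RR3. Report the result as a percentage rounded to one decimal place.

29.9%

Num → 56
Eligible (known) → 56 + 7 + 43 + 38 + 10 = 154
Eligible share of unknowns → 0.8340 × 40 = 33.36
Denominator → 154 + 33.36 = 187.36
RR3 = 56 / 187.36 = 0.2989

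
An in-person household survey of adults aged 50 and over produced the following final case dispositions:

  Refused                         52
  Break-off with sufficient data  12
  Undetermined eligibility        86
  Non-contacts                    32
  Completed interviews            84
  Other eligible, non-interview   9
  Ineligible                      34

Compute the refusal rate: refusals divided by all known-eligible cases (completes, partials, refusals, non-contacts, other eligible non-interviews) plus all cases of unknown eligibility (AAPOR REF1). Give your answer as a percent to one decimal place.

18.9%

Top → 52
Base → 84 + 12 + 52 + 32 + 9 + 86 = 275
REF1 = 52 / 275 = 0.1891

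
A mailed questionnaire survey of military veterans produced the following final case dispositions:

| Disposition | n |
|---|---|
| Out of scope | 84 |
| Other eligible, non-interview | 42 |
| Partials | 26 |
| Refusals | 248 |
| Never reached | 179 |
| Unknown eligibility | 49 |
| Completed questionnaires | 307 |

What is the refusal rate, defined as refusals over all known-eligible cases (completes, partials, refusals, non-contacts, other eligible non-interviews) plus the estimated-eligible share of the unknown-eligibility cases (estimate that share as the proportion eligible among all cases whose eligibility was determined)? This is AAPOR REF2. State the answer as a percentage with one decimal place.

29.3%

Numerator = 248
Known eligible = 307 + 26 + 248 + 179 + 42 = 802
e = 802 / (802 + 84) = 802 / 886 = 0.9052
e × U = 0.9052 × 49 = 44.35
Denominator = 802 + 44.35 = 846.35
REF2 = 248 / 846.35 = 0.2930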